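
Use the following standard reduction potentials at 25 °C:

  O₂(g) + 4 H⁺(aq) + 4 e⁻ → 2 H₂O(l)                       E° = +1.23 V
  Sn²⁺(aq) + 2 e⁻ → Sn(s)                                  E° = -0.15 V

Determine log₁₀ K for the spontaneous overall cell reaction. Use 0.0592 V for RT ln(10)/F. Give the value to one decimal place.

93.2

Cathode: O₂/H₂O; anode: Sn²⁺/Sn. E°cell = +1.38 V, n = 4.
log K = nE°cell / 0.0592 = (4)(+1.38) / 0.0592 = 93.2.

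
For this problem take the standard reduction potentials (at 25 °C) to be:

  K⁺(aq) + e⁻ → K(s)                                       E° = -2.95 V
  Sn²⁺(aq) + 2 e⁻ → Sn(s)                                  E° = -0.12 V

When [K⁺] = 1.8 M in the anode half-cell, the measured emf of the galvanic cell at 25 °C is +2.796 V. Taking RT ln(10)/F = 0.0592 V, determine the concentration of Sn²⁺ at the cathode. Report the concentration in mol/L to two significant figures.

Sn²⁺/Sn is the cathode, K⁺/K the anode: E°cell = +2.83 V, n = 2.
Overall reaction: Sn²⁺(aq) + 2 K(s) → Sn(s) + 2 K⁺(aq); Q = [K⁺]^2/[Sn²⁺]^1.
From E = E° − (0.0592/n) log Q: log Q = (E° − E)·n/0.0592 = (+2.83 − (+2.796))·2/0.0592 = 1.1486.
So 1·log[Sn²⁺] = 2·log(1.8) − log Q = 0.5105 − (1.1486) = -0.6381; [Sn²⁺] = 10^(-0.6381) ≈ 0.23 M.

0.23 M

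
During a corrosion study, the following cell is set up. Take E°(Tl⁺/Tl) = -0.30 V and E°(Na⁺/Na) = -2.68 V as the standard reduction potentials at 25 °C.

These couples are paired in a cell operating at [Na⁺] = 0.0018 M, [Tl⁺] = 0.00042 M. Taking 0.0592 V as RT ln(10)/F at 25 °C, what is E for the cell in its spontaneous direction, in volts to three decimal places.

Tl⁺/Tl is the cathode (higher E°), Na⁺/Na the anode: E°cell = -0.30 − (-2.68) = +2.38 V, n = 1.
Overall: Tl⁺(aq) + Na(s) → Tl(s) + Na⁺(aq)
Q = [Na⁺] / ([Tl⁺]); log Q = 0.632.
E = E° − (0.0592/n) log Q = +2.38 − (0.0592/1)(0.632) = +2.343 V.

+2.343 V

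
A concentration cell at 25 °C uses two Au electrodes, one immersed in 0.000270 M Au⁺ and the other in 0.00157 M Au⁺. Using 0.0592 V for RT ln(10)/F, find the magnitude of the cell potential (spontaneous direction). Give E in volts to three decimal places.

For a concentration cell E°cell = 0. The 0.00157 M side is the cathode (reduction is favoured where [Au⁺] is higher).
With n = 1, E = −(0.0592/1) log([Au⁺]ₐₙ/[Au⁺]꜀ₐₜ) = −(0.0592/1) log(0.00027/0.00157) = −(0.0592/1)(-0.765) = +0.045 V.

+0.045 V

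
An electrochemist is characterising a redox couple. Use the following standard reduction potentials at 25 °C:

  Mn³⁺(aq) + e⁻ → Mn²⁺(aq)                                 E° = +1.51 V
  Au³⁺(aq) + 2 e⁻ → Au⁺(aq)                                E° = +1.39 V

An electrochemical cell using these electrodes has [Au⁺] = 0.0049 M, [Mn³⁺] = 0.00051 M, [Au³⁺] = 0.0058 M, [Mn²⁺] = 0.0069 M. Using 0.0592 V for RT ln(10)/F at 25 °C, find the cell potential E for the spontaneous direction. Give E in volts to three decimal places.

+0.051 V

Mn³⁺/Mn²⁺ is the cathode (higher E°), Au³⁺/Au⁺ the anode: E°cell = +1.51 − (+1.39) = +0.12 V, n = 2.
Overall: 2 Mn³⁺(aq) + Au⁺(aq) → 2 Mn²⁺(aq) + Au³⁺(aq)
Q = [Mn²⁺]^2·[Au³⁺] / ([Mn³⁺]^2·[Au⁺]); log Q = 2.336.
E = E° − (0.0592/n) log Q = +0.12 − (0.0592/2)(2.336) = +0.051 V.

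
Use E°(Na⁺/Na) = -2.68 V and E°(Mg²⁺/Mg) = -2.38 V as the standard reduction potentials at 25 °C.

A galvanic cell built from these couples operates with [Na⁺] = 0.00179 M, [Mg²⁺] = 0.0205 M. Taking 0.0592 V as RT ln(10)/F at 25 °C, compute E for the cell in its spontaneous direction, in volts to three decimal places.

+0.413 V

Mg²⁺/Mg is the cathode (higher E°), Na⁺/Na the anode: E°cell = -2.38 − (-2.68) = +0.30 V, n = 2.
Overall: Mg²⁺(aq) + 2 Na(s) → Mg(s) + 2 Na⁺(aq)
Q = [Na⁺]^2 / ([Mg²⁺]); log Q = -3.806.
E = E° − (0.0592/n) log Q = +0.30 − (0.0592/2)(-3.806) = +0.413 V.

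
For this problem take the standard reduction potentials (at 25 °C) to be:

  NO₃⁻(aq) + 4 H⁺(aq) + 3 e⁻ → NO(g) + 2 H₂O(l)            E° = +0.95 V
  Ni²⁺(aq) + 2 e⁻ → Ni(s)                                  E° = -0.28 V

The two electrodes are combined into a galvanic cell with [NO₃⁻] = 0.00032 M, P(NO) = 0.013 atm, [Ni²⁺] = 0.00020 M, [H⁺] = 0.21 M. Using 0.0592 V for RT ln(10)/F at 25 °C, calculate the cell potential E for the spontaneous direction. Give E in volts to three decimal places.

NO₃⁻/NO is the cathode (higher E°), Ni²⁺/Ni the anode: E°cell = +0.95 − (-0.28) = +1.23 V, n = 6.
Overall: 2 NO₃⁻(aq) + 8 H⁺(aq) + 3 Ni(s) → 2 NO(g) + 4 H₂O(l) + 3 Ni²⁺(aq)
Q = P(NO)^2·[Ni²⁺]^3 / ([NO₃⁻]^2·[H⁺]^8); log Q = -2.457.
E = E° − (0.0592/n) log Q = +1.23 − (0.0592/6)(-2.457) = +1.254 V.

+1.254 V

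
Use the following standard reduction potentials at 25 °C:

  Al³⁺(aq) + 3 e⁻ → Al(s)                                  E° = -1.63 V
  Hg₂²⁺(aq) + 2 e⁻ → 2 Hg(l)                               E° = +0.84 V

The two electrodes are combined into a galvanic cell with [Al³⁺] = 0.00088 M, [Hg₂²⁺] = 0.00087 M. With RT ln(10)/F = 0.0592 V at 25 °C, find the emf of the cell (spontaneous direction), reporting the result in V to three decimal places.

+2.440 V

Hg₂²⁺/Hg is the cathode (higher E°), Al³⁺/Al the anode: E°cell = +0.84 − (-1.63) = +2.47 V, n = 6.
Overall: 3 Hg₂²⁺(aq) + 2 Al(s) → 6 Hg(l) + 2 Al³⁺(aq)
Q = [Al³⁺]^2 / ([Hg₂²⁺]^3); log Q = 3.070.
E = E° − (0.0592/n) log Q = +2.47 − (0.0592/6)(3.070) = +2.440 V.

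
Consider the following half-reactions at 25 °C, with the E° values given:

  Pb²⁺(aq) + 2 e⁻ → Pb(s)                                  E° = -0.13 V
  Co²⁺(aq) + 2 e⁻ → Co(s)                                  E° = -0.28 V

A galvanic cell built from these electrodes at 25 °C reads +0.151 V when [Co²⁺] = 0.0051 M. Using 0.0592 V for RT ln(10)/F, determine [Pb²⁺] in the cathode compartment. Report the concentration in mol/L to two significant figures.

Pb²⁺/Pb is the cathode, Co²⁺/Co the anode: E°cell = +0.15 V, n = 2.
Overall reaction: Pb²⁺(aq) + Co(s) → Pb(s) + Co²⁺(aq); Q = [Co²⁺]^1/[Pb²⁺]^1.
From E = E° − (0.0592/n) log Q: log Q = (E° − E)·n/0.0592 = (+0.15 − (+0.151))·2/0.0592 = -0.0338.
So 1·log[Pb²⁺] = 1·log(0.0051) − log Q = -2.2924 − (-0.0338) = -2.2586; [Pb²⁺] = 10^(-2.2586) ≈ 0.0055 M.

0.0055 M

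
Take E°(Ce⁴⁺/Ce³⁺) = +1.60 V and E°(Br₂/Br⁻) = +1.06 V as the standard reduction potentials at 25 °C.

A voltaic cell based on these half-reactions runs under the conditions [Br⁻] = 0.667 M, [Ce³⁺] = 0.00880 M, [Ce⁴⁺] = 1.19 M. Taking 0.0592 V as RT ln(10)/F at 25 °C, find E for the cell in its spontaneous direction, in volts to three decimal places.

Ce⁴⁺/Ce³⁺ is the cathode (higher E°), Br₂/Br⁻ the anode: E°cell = +1.60 − (+1.06) = +0.54 V, n = 2.
Overall: 2 Ce⁴⁺(aq) + 2 Br⁻(aq) → 2 Ce³⁺(aq) + Br₂(l)
Q = [Ce³⁺]^2 / ([Ce⁴⁺]^2·[Br⁻]^2); log Q = -3.910.
E = E° − (0.0592/n) log Q = +0.54 − (0.0592/2)(-3.910) = +0.656 V.

+0.656 V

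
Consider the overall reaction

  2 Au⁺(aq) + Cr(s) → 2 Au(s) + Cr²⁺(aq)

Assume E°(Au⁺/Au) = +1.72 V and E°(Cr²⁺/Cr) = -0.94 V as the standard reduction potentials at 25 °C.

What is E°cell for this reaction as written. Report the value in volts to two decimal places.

+2.66 V

The Au⁺/Au couple has the higher reduction potential, so it is the cathode; Cr²⁺/Cr is oxidised at the anode.
E°cell = E°(cathode) − E°(anode) = (+1.72) − (-0.94) = +2.66 V.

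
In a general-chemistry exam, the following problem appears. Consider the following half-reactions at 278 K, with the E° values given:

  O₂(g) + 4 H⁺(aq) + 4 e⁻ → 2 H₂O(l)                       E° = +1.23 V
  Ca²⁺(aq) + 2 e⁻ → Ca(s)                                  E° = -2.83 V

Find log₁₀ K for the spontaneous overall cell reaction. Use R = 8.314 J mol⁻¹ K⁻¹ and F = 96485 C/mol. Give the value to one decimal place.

294.4

Cathode: O₂/H₂O; anode: Ca²⁺/Ca. E°cell = (+1.23) − (-2.83) = +4.06 V, with n = 4.
ΔG° = −nFE° = −RT ln K, so ln K = nFE°/(RT) = (4)(96485)(+4.06) / ((8.314)(278)) = 677.940.
log₁₀ K = 677.940 / ln 10 = 294.4.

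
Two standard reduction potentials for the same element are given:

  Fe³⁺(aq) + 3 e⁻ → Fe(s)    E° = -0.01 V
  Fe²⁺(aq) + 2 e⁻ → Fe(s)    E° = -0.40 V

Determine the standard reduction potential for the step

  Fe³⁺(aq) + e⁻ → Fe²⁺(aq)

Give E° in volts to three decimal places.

Sequential free energies add, so n₃E°₃ = n₁E°₁ + n₂E°₂.
With n₃ = 3, and the known step contributing 2×(-0.40) V, the unknown satisfies 1·E° = 3×(-0.01) − 2×(-0.40) = +0.770.
E° = +0.770 / 1 = +0.770 V.

+0.770 V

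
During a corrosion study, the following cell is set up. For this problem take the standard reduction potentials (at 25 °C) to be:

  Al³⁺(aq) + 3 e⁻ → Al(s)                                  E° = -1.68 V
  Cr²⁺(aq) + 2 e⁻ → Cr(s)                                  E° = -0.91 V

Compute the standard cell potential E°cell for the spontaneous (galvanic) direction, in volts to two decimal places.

The Cr²⁺/Cr couple has the higher reduction potential, so it is the cathode; Al³⁺/Al is oxidised at the anode.
E°cell = E°(cathode) − E°(anode) = (-0.91) − (-1.68) = +0.77 V.

+0.77 V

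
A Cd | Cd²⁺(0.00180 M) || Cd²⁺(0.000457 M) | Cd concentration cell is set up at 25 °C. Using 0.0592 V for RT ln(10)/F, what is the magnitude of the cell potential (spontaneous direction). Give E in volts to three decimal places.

For a concentration cell E°cell = 0. The 0.00180 M side is the cathode (reduction is favoured where [Cd²⁺] is higher).
With n = 2, E = −(0.0592/2) log([Cd²⁺]ₐₙ/[Cd²⁺]꜀ₐₜ) = −(0.0592/2) log(0.000457/0.0018) = −(0.0592/2)(-0.595) = +0.018 V.

+0.018 V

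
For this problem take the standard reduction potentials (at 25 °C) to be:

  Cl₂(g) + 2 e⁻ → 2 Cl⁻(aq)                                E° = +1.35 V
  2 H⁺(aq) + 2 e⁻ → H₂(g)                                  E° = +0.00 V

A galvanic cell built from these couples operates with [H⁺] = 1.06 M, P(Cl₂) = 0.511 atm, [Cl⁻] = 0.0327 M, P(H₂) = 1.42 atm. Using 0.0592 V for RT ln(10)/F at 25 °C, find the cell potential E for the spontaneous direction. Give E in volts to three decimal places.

Cl₂/Cl⁻ is the cathode (higher E°), H⁺/H₂ the anode: E°cell = +1.35 − (+0.00) = +1.35 V, n = 2.
Overall: Cl₂(g) + H₂(g) → 2 Cl⁻(aq) + 2 H⁺(aq)
Q = [Cl⁻]^2·[H⁺]^2 / (P(Cl₂)·P(H₂)); log Q = -2.781.
E = E° − (0.0592/n) log Q = +1.35 − (0.0592/2)(-2.781) = +1.432 V.

+1.432 V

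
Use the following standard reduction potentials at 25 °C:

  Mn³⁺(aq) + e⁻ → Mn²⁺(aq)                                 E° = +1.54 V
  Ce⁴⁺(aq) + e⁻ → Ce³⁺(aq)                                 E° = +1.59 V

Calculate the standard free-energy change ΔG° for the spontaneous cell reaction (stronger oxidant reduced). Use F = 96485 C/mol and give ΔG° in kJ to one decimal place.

Ce⁴⁺/Ce³⁺ (E° = +1.59 V) is the cathode; Mn³⁺/Mn²⁺ (E° = +1.54 V) is the anode, so E°cell = +0.05 V.
Balancing electrons gives n = 1 (lcm of 1 and 1).
ΔG° = −nFE° = −(1)(96485)(+0.05) = -4,824 J = -4.8 kJ.

-4.8 kJ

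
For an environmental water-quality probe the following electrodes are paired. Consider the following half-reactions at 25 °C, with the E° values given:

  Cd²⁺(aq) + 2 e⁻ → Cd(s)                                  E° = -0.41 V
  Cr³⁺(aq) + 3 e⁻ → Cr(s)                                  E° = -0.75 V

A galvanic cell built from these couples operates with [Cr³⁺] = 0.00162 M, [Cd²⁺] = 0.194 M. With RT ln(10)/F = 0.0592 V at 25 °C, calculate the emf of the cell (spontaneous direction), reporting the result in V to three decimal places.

+0.374 V

Cd²⁺/Cd is the cathode (higher E°), Cr³⁺/Cr the anode: E°cell = -0.41 − (-0.75) = +0.34 V, n = 6.
Overall: 3 Cd²⁺(aq) + 2 Cr(s) → 3 Cd(s) + 2 Cr³⁺(aq)
Q = [Cr³⁺]^2 / ([Cd²⁺]^3); log Q = -3.444.
E = E° − (0.0592/n) log Q = +0.34 − (0.0592/6)(-3.444) = +0.374 V.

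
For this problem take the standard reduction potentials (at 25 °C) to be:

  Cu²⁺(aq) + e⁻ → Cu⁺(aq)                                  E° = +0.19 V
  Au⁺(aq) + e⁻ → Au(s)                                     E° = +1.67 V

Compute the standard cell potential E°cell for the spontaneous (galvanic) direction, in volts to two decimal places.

The Au⁺/Au couple has the higher reduction potential, so it is the cathode; Cu²⁺/Cu⁺ is oxidised at the anode.
E°cell = E°(cathode) − E°(anode) = (+1.67) − (+0.19) = +1.48 V.

+1.48 V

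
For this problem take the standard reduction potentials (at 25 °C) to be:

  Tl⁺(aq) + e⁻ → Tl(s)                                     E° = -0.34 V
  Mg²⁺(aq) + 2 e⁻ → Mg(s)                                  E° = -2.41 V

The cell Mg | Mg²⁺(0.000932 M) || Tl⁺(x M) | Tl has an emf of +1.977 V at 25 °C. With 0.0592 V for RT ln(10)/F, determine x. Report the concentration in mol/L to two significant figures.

Tl⁺/Tl is the cathode, Mg²⁺/Mg the anode: E°cell = +2.07 V, n = 2.
Overall reaction: 2 Tl⁺(aq) + Mg(s) → 2 Tl(s) + Mg²⁺(aq); Q = [Mg²⁺]^1/[Tl⁺]^2.
From E = E° − (0.0592/n) log Q: log Q = (E° − E)·n/0.0592 = (+2.07 − (+1.977))·2/0.0592 = 3.1419.
So 2·log[Tl⁺] = 1·log(0.000932) − log Q = -3.0306 − (3.1419) = -6.1725; log[Tl⁺] = -6.1725 / 2 = -3.0863; [Tl⁺] = 10^(-3.0863) ≈ 0.00082 M.

0.00082 M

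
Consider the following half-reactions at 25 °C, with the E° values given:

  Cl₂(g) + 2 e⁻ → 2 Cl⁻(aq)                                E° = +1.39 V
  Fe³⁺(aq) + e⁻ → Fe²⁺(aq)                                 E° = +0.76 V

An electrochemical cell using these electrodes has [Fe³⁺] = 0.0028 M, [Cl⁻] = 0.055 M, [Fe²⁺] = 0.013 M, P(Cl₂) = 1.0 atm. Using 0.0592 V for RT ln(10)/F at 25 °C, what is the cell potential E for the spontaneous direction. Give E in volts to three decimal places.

Cl₂/Cl⁻ is the cathode (higher E°), Fe³⁺/Fe²⁺ the anode: E°cell = +1.39 − (+0.76) = +0.63 V, n = 2.
Overall: Cl₂(g) + 2 Fe²⁺(aq) → 2 Cl⁻(aq) + 2 Fe³⁺(aq)
Q = [Cl⁻]^2·[Fe³⁺]^2 / (P(Cl₂)·[Fe²⁺]^2); log Q = -3.853.
E = E° − (0.0592/n) log Q = +0.63 − (0.0592/2)(-3.853) = +0.744 V.

+0.744 V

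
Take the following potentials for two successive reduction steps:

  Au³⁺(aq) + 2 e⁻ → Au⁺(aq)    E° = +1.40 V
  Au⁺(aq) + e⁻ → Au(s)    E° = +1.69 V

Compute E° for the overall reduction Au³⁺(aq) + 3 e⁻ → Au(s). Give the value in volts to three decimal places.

+1.497 V

Since ΔG° = −nFE° is additive over sequential reductions, n₃E°₃ = n₁E°₁ + n₂E°₂.
E°₃ = (2×+1.40 + 1×+1.69) / 3 = (+4.490) / 3 = +1.497 V.
E° values themselves are not directly additive — weighting by electron count is essential.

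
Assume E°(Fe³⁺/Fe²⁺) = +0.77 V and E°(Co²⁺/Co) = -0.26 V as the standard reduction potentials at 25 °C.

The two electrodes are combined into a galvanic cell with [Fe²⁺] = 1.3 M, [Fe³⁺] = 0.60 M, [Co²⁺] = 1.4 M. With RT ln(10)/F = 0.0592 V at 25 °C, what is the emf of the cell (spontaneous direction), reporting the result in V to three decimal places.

+1.006 V

Fe³⁺/Fe²⁺ is the cathode (higher E°), Co²⁺/Co the anode: E°cell = +0.77 − (-0.26) = +1.03 V, n = 2.
Overall: 2 Fe³⁺(aq) + Co(s) → 2 Fe²⁺(aq) + Co²⁺(aq)
Q = [Fe²⁺]^2·[Co²⁺] / ([Fe³⁺]^2); log Q = 0.818.
E = E° − (0.0592/n) log Q = +1.03 − (0.0592/2)(0.818) = +1.006 V.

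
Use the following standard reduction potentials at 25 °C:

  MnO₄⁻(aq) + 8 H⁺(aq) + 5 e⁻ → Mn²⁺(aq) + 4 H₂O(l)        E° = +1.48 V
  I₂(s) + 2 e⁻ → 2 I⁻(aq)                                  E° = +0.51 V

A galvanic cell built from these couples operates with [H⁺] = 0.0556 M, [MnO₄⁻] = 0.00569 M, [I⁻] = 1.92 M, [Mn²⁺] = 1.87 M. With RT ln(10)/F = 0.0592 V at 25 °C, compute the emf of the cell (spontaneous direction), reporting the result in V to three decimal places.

MnO₄⁻/Mn²⁺ is the cathode (higher E°), I₂/I⁻ the anode: E°cell = +1.48 − (+0.51) = +0.97 V, n = 10.
Overall: 2 MnO₄⁻(aq) + 16 H⁺(aq) + 10 I⁻(aq) → 2 Mn²⁺(aq) + 8 H₂O(l) + 5 I₂(s)
Q = [Mn²⁺]^2 / ([MnO₄⁻]^2·[H⁺]^16·[I⁻]^10); log Q = 22.279.
E = E° − (0.0592/n) log Q = +0.97 − (0.0592/10)(22.279) = +0.838 V.

+0.838 V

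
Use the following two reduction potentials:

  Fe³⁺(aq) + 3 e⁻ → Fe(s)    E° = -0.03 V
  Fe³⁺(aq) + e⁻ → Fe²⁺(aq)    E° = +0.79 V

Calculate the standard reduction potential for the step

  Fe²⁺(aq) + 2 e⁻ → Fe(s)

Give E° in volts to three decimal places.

-0.440 V

Sequential free energies add, so n₃E°₃ = n₁E°₁ + n₂E°₂.
With n₃ = 3, and the known step contributing 1×(+0.79) V, the unknown satisfies 2·E° = 3×(-0.03) − 1×(+0.79) = -0.880.
E° = -0.880 / 2 = -0.440 V.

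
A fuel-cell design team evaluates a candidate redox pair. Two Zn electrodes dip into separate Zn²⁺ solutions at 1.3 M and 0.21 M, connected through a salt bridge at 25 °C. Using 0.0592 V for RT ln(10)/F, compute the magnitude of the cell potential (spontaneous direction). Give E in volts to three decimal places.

+0.023 V

For a concentration cell E°cell = 0. The 1.3 M side is the cathode (reduction is favoured where [Zn²⁺] is higher).
With n = 2, E = −(0.0592/2) log([Zn²⁺]ₐₙ/[Zn²⁺]꜀ₐₜ) = −(0.0592/2) log(0.21/1.3) = −(0.0592/2)(-0.792) = +0.023 V.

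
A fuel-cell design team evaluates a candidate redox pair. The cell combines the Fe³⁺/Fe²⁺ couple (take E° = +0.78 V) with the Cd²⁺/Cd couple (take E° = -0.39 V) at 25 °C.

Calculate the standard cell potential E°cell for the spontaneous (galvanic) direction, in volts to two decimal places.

The Fe³⁺/Fe²⁺ couple has the higher reduction potential, so it is the cathode; Cd²⁺/Cd is oxidised at the anode.
E°cell = E°(cathode) − E°(anode) = (+0.78) − (-0.39) = +1.17 V.
Since E°cell > 0, the reaction is spontaneous under standard conditions.

+1.17 V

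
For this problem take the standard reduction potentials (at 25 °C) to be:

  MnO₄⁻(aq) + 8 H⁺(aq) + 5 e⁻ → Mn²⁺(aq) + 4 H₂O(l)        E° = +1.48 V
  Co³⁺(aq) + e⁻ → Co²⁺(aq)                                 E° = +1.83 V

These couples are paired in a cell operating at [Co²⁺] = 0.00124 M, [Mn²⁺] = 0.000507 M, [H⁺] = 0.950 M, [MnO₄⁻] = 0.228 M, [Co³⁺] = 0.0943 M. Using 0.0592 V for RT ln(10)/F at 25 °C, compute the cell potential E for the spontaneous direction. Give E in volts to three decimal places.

Co³⁺/Co²⁺ is the cathode (higher E°), MnO₄⁻/Mn²⁺ the anode: E°cell = +1.83 − (+1.48) = +0.35 V, n = 5.
Overall: 5 Co³⁺(aq) + Mn²⁺(aq) + 4 H₂O(l) → 5 Co²⁺(aq) + MnO₄⁻(aq) + 8 H⁺(aq)
Q = [Co²⁺]^5·[MnO₄⁻]·[H⁺]^8 / ([Co³⁺]^5·[Mn²⁺]); log Q = -6.931.
E = E° − (0.0592/n) log Q = +0.35 − (0.0592/5)(-6.931) = +0.432 V.

+0.432 V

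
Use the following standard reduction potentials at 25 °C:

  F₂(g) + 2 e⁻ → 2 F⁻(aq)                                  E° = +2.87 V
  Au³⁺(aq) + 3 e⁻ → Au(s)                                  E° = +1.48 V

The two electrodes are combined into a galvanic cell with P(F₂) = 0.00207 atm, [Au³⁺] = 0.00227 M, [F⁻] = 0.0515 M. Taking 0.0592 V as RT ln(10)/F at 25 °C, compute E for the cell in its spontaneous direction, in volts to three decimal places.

F₂/F⁻ is the cathode (higher E°), Au³⁺/Au the anode: E°cell = +2.87 − (+1.48) = +1.39 V, n = 6.
Overall: 3 F₂(g) + 2 Au(s) → 6 F⁻(aq) + 2 Au³⁺(aq)
Q = [F⁻]^6·[Au³⁺]^2 / (P(F₂)^3); log Q = -4.965.
E = E° − (0.0592/n) log Q = +1.39 − (0.0592/6)(-4.965) = +1.439 V.

+1.439 V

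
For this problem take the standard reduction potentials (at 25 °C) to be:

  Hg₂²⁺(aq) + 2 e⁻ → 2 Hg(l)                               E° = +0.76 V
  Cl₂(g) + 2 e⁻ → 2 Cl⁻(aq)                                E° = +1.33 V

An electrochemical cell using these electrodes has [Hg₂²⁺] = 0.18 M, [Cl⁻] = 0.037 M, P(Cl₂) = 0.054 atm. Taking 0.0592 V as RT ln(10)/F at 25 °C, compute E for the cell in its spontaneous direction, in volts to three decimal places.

Cl₂/Cl⁻ is the cathode (higher E°), Hg₂²⁺/Hg the anode: E°cell = +1.33 − (+0.76) = +0.57 V, n = 2.
Overall: Cl₂(g) + 2 Hg(l) → 2 Cl⁻(aq) + Hg₂²⁺(aq)
Q = [Cl⁻]^2·[Hg₂²⁺] / (P(Cl₂)); log Q = -2.341.
E = E° − (0.0592/n) log Q = +0.57 − (0.0592/2)(-2.341) = +0.639 V.

+0.639 V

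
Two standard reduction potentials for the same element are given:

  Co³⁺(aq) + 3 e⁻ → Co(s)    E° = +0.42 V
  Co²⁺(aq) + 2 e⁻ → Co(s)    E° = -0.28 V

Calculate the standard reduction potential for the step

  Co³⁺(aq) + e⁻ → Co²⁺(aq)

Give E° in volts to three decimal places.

+1.820 V

Sequential free energies add, so n₃E°₃ = n₁E°₁ + n₂E°₂.
With n₃ = 3, and the known step contributing 2×(-0.28) V, the unknown satisfies 1·E° = 3×(+0.42) − 2×(-0.28) = +1.820.
E° = +1.820 / 1 = +1.820 V.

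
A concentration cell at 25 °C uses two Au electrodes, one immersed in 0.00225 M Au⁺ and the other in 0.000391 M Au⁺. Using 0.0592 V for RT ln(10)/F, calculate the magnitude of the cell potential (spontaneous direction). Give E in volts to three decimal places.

For a concentration cell E°cell = 0. The 0.00225 M side is the cathode (reduction is favoured where [Au⁺] is higher).
With n = 1, E = −(0.0592/1) log([Au⁺]ₐₙ/[Au⁺]꜀ₐₜ) = −(0.0592/1) log(0.000391/0.00225) = −(0.0592/1)(-0.760) = +0.045 V.

+0.045 V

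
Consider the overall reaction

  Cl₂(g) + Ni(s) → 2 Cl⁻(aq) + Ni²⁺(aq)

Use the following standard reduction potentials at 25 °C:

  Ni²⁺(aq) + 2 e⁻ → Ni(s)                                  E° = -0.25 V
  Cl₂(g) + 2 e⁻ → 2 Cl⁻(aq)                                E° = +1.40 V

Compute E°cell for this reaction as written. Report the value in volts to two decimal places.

+1.65 V

The Cl₂/Cl⁻ couple has the higher reduction potential, so it is the cathode; Ni²⁺/Ni is oxidised at the anode.
E°cell = E°(cathode) − E°(anode) = (+1.40) − (-0.25) = +1.65 V.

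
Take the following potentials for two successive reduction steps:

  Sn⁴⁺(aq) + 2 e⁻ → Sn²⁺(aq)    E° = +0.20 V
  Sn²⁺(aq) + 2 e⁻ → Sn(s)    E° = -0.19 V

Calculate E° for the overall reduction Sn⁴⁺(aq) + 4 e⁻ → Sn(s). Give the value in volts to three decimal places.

Adding the free-energy changes (−nFE°) of the two steps gives −n₃FE°₃ = −n₁FE°₁ − n₂FE°₂.
E°₃ = (2×+0.20 + 2×-0.19) / 4 = (+0.020) / 4 = +0.005 V.

+0.005 V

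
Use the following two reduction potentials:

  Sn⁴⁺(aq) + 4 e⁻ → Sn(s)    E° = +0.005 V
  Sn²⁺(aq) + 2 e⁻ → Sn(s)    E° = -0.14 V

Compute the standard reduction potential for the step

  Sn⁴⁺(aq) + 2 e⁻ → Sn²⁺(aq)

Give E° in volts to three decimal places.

Sequential free energies add, so n₃E°₃ = n₁E°₁ + n₂E°₂.
With n₃ = 4, and the known step contributing 2×(-0.14) V, the unknown satisfies 2·E° = 4×(+0.005) − 2×(-0.14) = +0.300.
E° = +0.300 / 2 = +0.150 V.

+0.150 V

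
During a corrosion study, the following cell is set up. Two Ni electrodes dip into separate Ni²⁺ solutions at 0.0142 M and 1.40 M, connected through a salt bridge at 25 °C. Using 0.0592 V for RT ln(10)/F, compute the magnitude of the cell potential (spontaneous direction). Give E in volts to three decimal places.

+0.059 V

For a concentration cell E°cell = 0. The 1.40 M side is the cathode (reduction is favoured where [Ni²⁺] is higher).
With n = 2, E = −(0.0592/2) log([Ni²⁺]ₐₙ/[Ni²⁺]꜀ₐₜ) = −(0.0592/2) log(0.0142/1.4) = −(0.0592/2)(-1.994) = +0.059 V.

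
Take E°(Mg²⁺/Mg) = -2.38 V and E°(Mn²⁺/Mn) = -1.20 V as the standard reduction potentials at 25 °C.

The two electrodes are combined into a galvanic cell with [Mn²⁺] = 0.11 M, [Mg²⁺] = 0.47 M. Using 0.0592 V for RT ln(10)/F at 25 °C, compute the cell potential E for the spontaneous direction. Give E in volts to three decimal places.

Mn²⁺/Mn is the cathode (higher E°), Mg²⁺/Mg the anode: E°cell = -1.20 − (-2.38) = +1.18 V, n = 2.
Overall: Mn²⁺(aq) + Mg(s) → Mn(s) + Mg²⁺(aq)
Q = [Mg²⁺] / ([Mn²⁺]); log Q = 0.631.
E = E° − (0.0592/n) log Q = +1.18 − (0.0592/2)(0.631) = +1.161 V.

+1.161 V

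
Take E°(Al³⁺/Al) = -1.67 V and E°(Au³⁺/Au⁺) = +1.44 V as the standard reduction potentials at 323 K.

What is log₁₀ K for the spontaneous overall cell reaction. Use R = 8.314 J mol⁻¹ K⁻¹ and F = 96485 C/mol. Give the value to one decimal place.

Cathode: Au³⁺/Au⁺; anode: Al³⁺/Al. E°cell = (+1.44) − (-1.67) = +3.11 V, with n = 6.
ΔG° = −nFE° = −RT ln K, so ln K = nFE°/(RT) = (6)(96485)(+3.11) / ((8.314)(323)) = 670.438.
log₁₀ K = 670.438 / ln 10 = 291.2.

291.2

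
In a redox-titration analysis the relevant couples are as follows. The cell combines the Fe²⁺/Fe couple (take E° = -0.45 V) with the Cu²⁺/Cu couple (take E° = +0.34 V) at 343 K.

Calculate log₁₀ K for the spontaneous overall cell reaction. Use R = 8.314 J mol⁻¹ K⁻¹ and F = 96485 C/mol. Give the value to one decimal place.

23.2

Cathode: Cu²⁺/Cu; anode: Fe²⁺/Fe. E°cell = (+0.34) − (-0.45) = +0.79 V, with n = 2.
ΔG° = −nFE° = −RT ln K, so ln K = nFE°/(RT) = (2)(96485)(+0.79) / ((8.314)(343)) = 53.458.
log₁₀ K = 53.458 / ln 10 = 23.2.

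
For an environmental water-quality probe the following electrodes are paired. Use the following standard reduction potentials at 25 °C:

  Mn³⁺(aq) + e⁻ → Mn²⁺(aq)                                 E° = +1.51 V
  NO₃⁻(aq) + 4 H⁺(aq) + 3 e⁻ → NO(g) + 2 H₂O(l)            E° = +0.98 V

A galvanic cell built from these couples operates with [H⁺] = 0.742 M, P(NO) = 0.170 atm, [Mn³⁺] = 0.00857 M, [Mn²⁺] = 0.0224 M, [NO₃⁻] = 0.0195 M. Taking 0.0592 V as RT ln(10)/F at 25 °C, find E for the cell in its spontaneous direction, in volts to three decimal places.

Mn³⁺/Mn²⁺ is the cathode (higher E°), NO₃⁻/NO the anode: E°cell = +1.51 − (+0.98) = +0.53 V, n = 3.
Overall: 3 Mn³⁺(aq) + NO(g) + 2 H₂O(l) → 3 Mn²⁺(aq) + NO₃⁻(aq) + 4 H⁺(aq)
Q = [Mn²⁺]^3·[NO₃⁻]·[H⁺]^4 / ([Mn³⁺]^3·P(NO)); log Q = -0.207.
E = E° − (0.0592/n) log Q = +0.53 − (0.0592/3)(-0.207) = +0.534 V.

+0.534 V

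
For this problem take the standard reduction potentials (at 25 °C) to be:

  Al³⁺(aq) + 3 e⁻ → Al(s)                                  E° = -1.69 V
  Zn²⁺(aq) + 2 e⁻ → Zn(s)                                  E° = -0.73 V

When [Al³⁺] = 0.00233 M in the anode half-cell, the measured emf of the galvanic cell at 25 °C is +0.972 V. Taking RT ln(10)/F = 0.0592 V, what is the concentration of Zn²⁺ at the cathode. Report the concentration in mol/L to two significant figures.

0.045 M

Zn²⁺/Zn is the cathode, Al³⁺/Al the anode: E°cell = +0.96 V, n = 6.
Overall reaction: 3 Zn²⁺(aq) + 2 Al(s) → 3 Zn(s) + 2 Al³⁺(aq); Q = [Al³⁺]^2/[Zn²⁺]^3.
From E = E° − (0.0592/n) log Q: log Q = (E° − E)·n/0.0592 = (+0.96 − (+0.972))·6/0.0592 = -1.2162.
So 3·log[Zn²⁺] = 2·log(0.00233) − log Q = -5.2653 − (-1.2162) = -4.0491; log[Zn²⁺] = -4.0491 / 3 = -1.3497; [Zn²⁺] = 10^(-1.3497) ≈ 0.045 M.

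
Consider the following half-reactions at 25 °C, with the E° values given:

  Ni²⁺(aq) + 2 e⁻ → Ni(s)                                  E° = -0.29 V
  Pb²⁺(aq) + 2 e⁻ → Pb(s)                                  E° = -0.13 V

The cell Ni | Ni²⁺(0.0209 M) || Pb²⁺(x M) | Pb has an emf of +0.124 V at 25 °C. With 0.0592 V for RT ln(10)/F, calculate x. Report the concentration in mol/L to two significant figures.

Pb²⁺/Pb is the cathode, Ni²⁺/Ni the anode: E°cell = +0.16 V, n = 2.
Overall reaction: Pb²⁺(aq) + Ni(s) → Pb(s) + Ni²⁺(aq); Q = [Ni²⁺]^1/[Pb²⁺]^1.
From E = E° − (0.0592/n) log Q: log Q = (E° − E)·n/0.0592 = (+0.16 − (+0.124))·2/0.0592 = 1.2162.
So 1·log[Pb²⁺] = 1·log(0.0209) − log Q = -1.6799 − (1.2162) = -2.8961; [Pb²⁺] = 10^(-2.8961) ≈ 0.0013 M.

0.0013 M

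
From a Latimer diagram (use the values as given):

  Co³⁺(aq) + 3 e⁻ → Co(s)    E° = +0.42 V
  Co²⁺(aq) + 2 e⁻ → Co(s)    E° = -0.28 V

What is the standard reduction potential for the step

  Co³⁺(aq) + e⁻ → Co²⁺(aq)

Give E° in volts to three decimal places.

+1.820 V

Sequential free energies add, so n₃E°₃ = n₁E°₁ + n₂E°₂.
With n₃ = 3, and the known step contributing 2×(-0.28) V, the unknown satisfies 1·E° = 3×(+0.42) − 2×(-0.28) = +1.820.
E° = +1.820 / 1 = +1.820 V.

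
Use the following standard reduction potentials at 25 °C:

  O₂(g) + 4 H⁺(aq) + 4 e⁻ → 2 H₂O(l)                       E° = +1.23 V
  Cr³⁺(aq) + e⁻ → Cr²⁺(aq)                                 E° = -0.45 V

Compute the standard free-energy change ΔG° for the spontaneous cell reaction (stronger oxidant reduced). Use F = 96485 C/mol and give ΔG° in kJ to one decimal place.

-648.4 kJ

O₂/H₂O (E° = +1.23 V) is the cathode; Cr³⁺/Cr²⁺ (E° = -0.45 V) is the anode, so E°cell = +1.68 V.
Balancing electrons gives n = 4 (lcm of 4 and 1).
ΔG° = −nFE° = −(4)(96485)(+1.68) = -648,379 J = -648.4 kJ.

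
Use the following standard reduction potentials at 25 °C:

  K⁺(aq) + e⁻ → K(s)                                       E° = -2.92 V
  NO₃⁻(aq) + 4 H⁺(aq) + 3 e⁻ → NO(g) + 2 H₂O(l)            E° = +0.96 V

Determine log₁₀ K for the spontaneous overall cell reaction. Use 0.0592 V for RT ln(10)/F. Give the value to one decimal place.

196.6

Cathode: NO₃⁻/NO; anode: K⁺/K. E°cell = +3.88 V, n = 3.
log K = nE°cell / 0.0592 = (3)(+3.88) / 0.0592 = 196.6.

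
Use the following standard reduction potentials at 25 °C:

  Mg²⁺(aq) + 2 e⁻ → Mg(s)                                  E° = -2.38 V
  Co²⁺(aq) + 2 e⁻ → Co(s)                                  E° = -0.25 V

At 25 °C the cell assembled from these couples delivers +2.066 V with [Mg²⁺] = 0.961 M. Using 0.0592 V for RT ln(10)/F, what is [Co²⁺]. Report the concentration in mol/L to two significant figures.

0.0066 M

Co²⁺/Co is the cathode, Mg²⁺/Mg the anode: E°cell = +2.13 V, n = 2.
Overall reaction: Co²⁺(aq) + Mg(s) → Co(s) + Mg²⁺(aq); Q = [Mg²⁺]^1/[Co²⁺]^1.
From E = E° − (0.0592/n) log Q: log Q = (E° − E)·n/0.0592 = (+2.13 − (+2.066))·2/0.0592 = 2.1622.
So 1·log[Co²⁺] = 1·log(0.961) − log Q = -0.0173 − (2.1622) = -2.1795; [Co²⁺] = 10^(-2.1795) ≈ 0.0066 M.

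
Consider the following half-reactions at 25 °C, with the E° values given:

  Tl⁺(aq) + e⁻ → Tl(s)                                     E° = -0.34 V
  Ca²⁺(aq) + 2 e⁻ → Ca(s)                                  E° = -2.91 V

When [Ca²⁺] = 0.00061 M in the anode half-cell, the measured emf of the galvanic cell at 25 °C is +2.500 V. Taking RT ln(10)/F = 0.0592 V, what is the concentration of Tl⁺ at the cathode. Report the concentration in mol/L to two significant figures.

Tl⁺/Tl is the cathode, Ca²⁺/Ca the anode: E°cell = +2.57 V, n = 2.
Overall reaction: 2 Tl⁺(aq) + Ca(s) → 2 Tl(s) + Ca²⁺(aq); Q = [Ca²⁺]^1/[Tl⁺]^2.
From E = E° − (0.0592/n) log Q: log Q = (E° − E)·n/0.0592 = (+2.57 − (+2.500))·2/0.0592 = 2.3649.
So 2·log[Tl⁺] = 1·log(0.00061) − log Q = -3.2147 − (2.3649) = -5.5796; log[Tl⁺] = -5.5796 / 2 = -2.7898; [Tl⁺] = 10^(-2.7898) ≈ 0.0016 M.

0.0016 M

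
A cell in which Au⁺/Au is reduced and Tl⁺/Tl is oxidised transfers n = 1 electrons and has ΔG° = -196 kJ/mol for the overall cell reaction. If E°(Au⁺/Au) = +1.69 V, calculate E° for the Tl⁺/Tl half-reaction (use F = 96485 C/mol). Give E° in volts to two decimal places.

E°cell = −ΔG°/(nF) = −(-196×10³)/((1)(96485)) = +2.031 V.
Since Au⁺/Au is the cathode and Tl⁺/Tl the anode, E°cell = E°(Au⁺/Au) − E°(Tl⁺/Tl).
So E°(Tl⁺/Tl) = E°(Au⁺/Au) − E°cell = (+1.69) − (+2.031) = -0.34 V.

-0.34 V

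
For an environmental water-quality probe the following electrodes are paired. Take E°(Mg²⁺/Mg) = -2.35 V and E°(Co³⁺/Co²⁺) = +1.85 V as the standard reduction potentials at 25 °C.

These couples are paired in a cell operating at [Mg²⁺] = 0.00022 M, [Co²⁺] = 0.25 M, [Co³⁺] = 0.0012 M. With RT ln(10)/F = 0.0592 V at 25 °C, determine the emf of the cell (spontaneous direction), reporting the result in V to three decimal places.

+4.171 V

Co³⁺/Co²⁺ is the cathode (higher E°), Mg²⁺/Mg the anode: E°cell = +1.85 − (-2.35) = +4.20 V, n = 2.
Overall: 2 Co³⁺(aq) + Mg(s) → 2 Co²⁺(aq) + Mg²⁺(aq)
Q = [Co²⁺]^2·[Mg²⁺] / ([Co³⁺]^2); log Q = 0.980.
E = E° − (0.0592/n) log Q = +4.20 − (0.0592/2)(0.980) = +4.171 V.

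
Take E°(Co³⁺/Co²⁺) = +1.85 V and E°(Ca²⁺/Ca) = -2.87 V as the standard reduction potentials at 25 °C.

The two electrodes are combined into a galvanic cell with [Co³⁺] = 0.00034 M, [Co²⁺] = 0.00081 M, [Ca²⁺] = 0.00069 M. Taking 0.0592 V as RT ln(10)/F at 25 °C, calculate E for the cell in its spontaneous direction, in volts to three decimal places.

+4.791 V

Co³⁺/Co²⁺ is the cathode (higher E°), Ca²⁺/Ca the anode: E°cell = +1.85 − (-2.87) = +4.72 V, n = 2.
Overall: 2 Co³⁺(aq) + Ca(s) → 2 Co²⁺(aq) + Ca²⁺(aq)
Q = [Co²⁺]^2·[Ca²⁺] / ([Co³⁺]^2); log Q = -2.407.
E = E° − (0.0592/n) log Q = +4.72 − (0.0592/2)(-2.407) = +4.791 V.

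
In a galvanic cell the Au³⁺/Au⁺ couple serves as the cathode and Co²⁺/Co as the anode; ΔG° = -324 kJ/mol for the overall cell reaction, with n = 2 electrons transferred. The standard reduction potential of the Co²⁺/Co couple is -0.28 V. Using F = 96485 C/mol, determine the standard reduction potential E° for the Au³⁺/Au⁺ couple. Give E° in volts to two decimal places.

+1.40 V

E°cell = −ΔG°/(nF) = −(-324×10³)/((2)(96485)) = +1.679 V.
Since Au³⁺/Au⁺ is the cathode and Co²⁺/Co the anode, E°cell = E°(Au³⁺/Au⁺) − E°(Co²⁺/Co).
So E°(Au³⁺/Au⁺) = E°cell + E°(Co²⁺/Co) = +1.679 + (-0.28) = +1.40 V.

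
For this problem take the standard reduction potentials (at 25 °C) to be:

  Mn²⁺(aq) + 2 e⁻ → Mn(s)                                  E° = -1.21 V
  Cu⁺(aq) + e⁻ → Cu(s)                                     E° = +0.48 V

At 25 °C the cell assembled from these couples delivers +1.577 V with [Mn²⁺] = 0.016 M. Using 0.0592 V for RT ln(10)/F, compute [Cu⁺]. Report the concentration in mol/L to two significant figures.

Cu⁺/Cu is the cathode, Mn²⁺/Mn the anode: E°cell = +1.69 V, n = 2.
Overall reaction: 2 Cu⁺(aq) + Mn(s) → 2 Cu(s) + Mn²⁺(aq); Q = [Mn²⁺]^1/[Cu⁺]^2.
From E = E° − (0.0592/n) log Q: log Q = (E° − E)·n/0.0592 = (+1.69 − (+1.577))·2/0.0592 = 3.8176.
So 2·log[Cu⁺] = 1·log(0.016) − log Q = -1.7959 − (3.8176) = -5.6135; log[Cu⁺] = -5.6135 / 2 = -2.8068; [Cu⁺] = 10^(-2.8068) ≈ 0.0016 M.

0.0016 M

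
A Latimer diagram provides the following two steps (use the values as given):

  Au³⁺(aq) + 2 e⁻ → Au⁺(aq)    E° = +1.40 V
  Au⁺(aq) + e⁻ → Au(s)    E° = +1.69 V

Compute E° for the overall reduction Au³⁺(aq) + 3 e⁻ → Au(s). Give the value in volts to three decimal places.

+1.497 V

Since ΔG° = −nFE° is additive over sequential reductions, n₃E°₃ = n₁E°₁ + n₂E°₂.
E°₃ = (2×+1.40 + 1×+1.69) / 3 = (+4.490) / 3 = +1.497 V.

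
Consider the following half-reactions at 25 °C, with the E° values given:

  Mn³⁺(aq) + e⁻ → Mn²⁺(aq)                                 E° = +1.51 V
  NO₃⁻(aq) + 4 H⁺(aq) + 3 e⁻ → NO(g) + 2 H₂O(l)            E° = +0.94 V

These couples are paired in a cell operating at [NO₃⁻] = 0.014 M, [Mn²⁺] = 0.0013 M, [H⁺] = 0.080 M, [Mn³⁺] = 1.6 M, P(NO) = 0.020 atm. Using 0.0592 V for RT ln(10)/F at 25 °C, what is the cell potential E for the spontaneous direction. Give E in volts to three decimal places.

+0.843 V

Mn³⁺/Mn²⁺ is the cathode (higher E°), NO₃⁻/NO the anode: E°cell = +1.51 − (+0.94) = +0.57 V, n = 3.
Overall: 3 Mn³⁺(aq) + NO(g) + 2 H₂O(l) → 3 Mn²⁺(aq) + NO₃⁻(aq) + 4 H⁺(aq)
Q = [Mn²⁺]^3·[NO₃⁻]·[H⁺]^4 / ([Mn³⁺]^3·P(NO)); log Q = -13.813.
E = E° − (0.0592/n) log Q = +0.57 − (0.0592/3)(-13.813) = +0.843 V.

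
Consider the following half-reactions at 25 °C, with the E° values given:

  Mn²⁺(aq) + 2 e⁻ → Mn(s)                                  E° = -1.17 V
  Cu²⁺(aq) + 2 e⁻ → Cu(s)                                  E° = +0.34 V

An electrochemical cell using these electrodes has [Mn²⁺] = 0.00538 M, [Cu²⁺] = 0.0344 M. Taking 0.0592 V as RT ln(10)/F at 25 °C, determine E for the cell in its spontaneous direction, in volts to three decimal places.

+1.534 V

Cu²⁺/Cu is the cathode (higher E°), Mn²⁺/Mn the anode: E°cell = +0.34 − (-1.17) = +1.51 V, n = 2.
Overall: Cu²⁺(aq) + Mn(s) → Cu(s) + Mn²⁺(aq)
Q = [Mn²⁺] / ([Cu²⁺]); log Q = -0.806.
E = E° − (0.0592/n) log Q = +1.51 − (0.0592/2)(-0.806) = +1.534 V.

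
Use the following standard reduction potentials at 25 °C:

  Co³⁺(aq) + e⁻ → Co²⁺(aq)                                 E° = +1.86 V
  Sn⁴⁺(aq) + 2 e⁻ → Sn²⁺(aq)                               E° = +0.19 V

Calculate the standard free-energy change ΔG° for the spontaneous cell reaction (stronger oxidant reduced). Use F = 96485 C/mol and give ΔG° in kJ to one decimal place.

-322.3 kJ

Co³⁺/Co²⁺ (E° = +1.86 V) is the cathode; Sn⁴⁺/Sn²⁺ (E° = +0.19 V) is the anode, so E°cell = +1.67 V.
Balancing electrons gives n = 2 (lcm of 1 and 2).
ΔG° = −nFE° = −(2)(96485)(+1.67) = -322,260 J = -322.3 kJ.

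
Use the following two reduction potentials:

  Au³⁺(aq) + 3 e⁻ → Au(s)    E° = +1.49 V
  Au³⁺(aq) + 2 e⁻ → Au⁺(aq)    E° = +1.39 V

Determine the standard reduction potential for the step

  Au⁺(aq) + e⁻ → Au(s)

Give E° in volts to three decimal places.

Sequential free energies add, so n₃E°₃ = n₁E°₁ + n₂E°₂.
With n₃ = 3, and the known step contributing 2×(+1.39) V, the unknown satisfies 1·E° = 3×(+1.49) − 2×(+1.39) = +1.690.
E° = +1.690 / 1 = +1.690 V.

+1.690 V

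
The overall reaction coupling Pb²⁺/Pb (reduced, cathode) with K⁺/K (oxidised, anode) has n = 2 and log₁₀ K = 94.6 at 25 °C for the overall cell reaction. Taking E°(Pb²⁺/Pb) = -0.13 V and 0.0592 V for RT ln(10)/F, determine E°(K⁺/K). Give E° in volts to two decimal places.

-2.93 V

E°cell = (0.0592/n)·log K = (0.0592/2)(94.6) = +2.800 V.
Since Pb²⁺/Pb is the cathode and K⁺/K the anode, E°cell = E°(Pb²⁺/Pb) − E°(K⁺/K).
So E°(K⁺/K) = E°(Pb²⁺/Pb) − E°cell = (-0.13) − (+2.800) = -2.93 V.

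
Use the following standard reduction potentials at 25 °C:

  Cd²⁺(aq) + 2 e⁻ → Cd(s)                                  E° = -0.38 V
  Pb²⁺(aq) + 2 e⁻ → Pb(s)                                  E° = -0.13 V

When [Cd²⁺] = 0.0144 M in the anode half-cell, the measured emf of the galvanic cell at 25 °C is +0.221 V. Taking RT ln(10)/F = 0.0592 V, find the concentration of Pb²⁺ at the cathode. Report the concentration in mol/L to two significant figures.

0.0015 M

Pb²⁺/Pb is the cathode, Cd²⁺/Cd the anode: E°cell = +0.25 V, n = 2.
Overall reaction: Pb²⁺(aq) + Cd(s) → Pb(s) + Cd²⁺(aq); Q = [Cd²⁺]^1/[Pb²⁺]^1.
From E = E° − (0.0592/n) log Q: log Q = (E° − E)·n/0.0592 = (+0.25 − (+0.221))·2/0.0592 = 0.9797.
So 1·log[Pb²⁺] = 1·log(0.0144) − log Q = -1.8416 − (0.9797) = -2.8213; [Pb²⁺] = 10^(-2.8213) ≈ 0.0015 M.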